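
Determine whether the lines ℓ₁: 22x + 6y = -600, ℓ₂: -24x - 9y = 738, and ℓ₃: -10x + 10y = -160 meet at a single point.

Intersecting ℓ₁ and ℓ₂: solving the 2×2 system gives (x, y) = (-18, -34).
Substitute into ℓ₃: (-10)(-18) + (10)(-34) = -160.
This equals -160, so (-18, -34) lies on all three lines and they are concurrent.

Yes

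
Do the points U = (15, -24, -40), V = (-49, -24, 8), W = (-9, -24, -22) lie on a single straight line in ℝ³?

Yes

UV = (-64, 0, 48), UW = (-24, 0, 18).
Each component of UW is 3/8 times the corresponding component of UV, so UW = 3/8·UV and the points are collinear.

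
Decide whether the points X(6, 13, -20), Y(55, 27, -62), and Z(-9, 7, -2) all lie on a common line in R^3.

XY = (49, 14, -42), XZ = (-15, -6, 18).
XY × XZ = (0, -252, -84).
The cross product is nonzero, so the points do not lie on one line.

No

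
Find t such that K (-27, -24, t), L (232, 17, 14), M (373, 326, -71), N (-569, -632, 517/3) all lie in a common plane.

Coplanarity ⇔ det[KL; KM; KN] = 0.
Expanding, this is linear in t: (-156000)t + (2444000) = 0.
So t = 47/3.

47/3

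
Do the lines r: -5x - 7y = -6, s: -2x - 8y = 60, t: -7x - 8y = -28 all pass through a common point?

No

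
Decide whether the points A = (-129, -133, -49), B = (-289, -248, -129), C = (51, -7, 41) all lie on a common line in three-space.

AB = (-160, -115, -80), AC = (180, 126, 90).
Comparing components 2 and 3: (-115)(90) − (-80)(126) = -270 ≠ 0, so AB and AC are not parallel and the points are not collinear.

No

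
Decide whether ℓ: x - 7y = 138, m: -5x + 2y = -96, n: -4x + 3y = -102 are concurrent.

Lines aᵢx + bᵢy = cᵢ with pairwise distinct directions are concurrent exactly when det[aᵢ bᵢ cᵢ] = 0.
Here the determinant is 0.
It vanishes, so the lines are concurrent at (12, -18).

Yes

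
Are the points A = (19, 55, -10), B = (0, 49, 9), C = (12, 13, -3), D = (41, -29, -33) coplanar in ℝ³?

No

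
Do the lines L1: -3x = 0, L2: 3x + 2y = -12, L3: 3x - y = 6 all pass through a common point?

Lines aᵢx + bᵢy = cᵢ with pairwise distinct directions are concurrent exactly when det[aᵢ bᵢ cᵢ] = 0.
Here the determinant is 0.
It vanishes, so the lines are concurrent at (0, -6).

Yes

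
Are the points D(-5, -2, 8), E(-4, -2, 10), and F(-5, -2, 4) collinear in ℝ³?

No

DE = (1, 0, 2), DF = (0, 0, -4).
Comparing components 3 and 1: (2)(0) − (1)(-4) = 4 ≠ 0, so DE and DF are not parallel and the points are not collinear.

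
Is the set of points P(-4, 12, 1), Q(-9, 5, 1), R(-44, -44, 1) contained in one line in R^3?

PQ = (-5, -7, 0), PR = (-40, -56, 0).
Each component of PR is 8 times the corresponding component of PQ, so PR = 8·PQ and the points are collinear.

Yes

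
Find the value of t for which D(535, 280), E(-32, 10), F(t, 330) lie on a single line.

The three points are collinear iff det[DE; DF] = 0.
This determinant is linear in t: (270)t + (-172800) = 0, so t = 640.

640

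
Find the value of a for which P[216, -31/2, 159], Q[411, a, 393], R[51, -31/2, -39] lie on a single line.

-31/2

Collinearity requires PQ × PR = 0; each component is linear in a.
The x-component gives (-198)a + (-3069) = 0, so a = -31/2.
The remaining components then also vanish.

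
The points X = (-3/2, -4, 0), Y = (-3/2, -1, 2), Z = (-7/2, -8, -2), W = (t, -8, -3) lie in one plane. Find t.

The points are coplanar iff XY · (XZ × XW) = 0.
Expanding, this is linear in t: (2)t + (1) = 0.
So t = -1/2.

-1/2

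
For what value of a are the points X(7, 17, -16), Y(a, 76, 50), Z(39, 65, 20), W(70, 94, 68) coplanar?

Normal to plane XZW: n = (1260, -420, -560); plane equation n·P = 10640.
Requiring n·Y = 10640: (1260)a + (-59920) = 10640.
So a = 56.

56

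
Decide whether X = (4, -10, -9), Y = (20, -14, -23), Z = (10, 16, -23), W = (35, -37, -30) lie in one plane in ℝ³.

Yes

With X as base: XY = (16, -4, -14), XZ = (6, 26, -14), XW = (31, -27, -21).
XZ × XW = (-924, -308, -968).
XY · (XZ × XW) = 0.
The scalar triple product vanishes, so the four points are coplanar.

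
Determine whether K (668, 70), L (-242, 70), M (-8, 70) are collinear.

Yes

KL = (-910, 0), KM = (-676, 0).
Checking proportionality: KM = 26/35·KL, so the vectors are parallel and the points are collinear.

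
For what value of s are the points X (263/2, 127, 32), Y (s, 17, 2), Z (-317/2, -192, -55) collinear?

Direction XZ = (-290, -319, -87). From the y-coordinate of Y, the parameter along the line is τ = (17 − 127)/(-319) = 10/29.
Then s = 263/2 + 10/29·(-290) = 63/2.

63/2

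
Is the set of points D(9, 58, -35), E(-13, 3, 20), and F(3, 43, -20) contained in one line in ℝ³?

Yes

DE = (-22, -55, 55), DF = (-6, -15, 15).
DE × DF = (0, 0, 0).
The cross product vanishes, so the three points are collinear.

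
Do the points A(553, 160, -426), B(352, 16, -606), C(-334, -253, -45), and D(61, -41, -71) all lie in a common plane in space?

No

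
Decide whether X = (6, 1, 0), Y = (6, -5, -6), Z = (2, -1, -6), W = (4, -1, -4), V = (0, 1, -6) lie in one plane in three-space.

Yes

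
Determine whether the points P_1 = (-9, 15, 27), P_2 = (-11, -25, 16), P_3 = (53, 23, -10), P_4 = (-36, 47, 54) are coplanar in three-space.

With P_1 as base: P_1P_2 = (-2, -40, -11), P_1P_3 = (62, 8, -37), P_1P_4 = (-27, 32, 27).
P_1P_3 × P_1P_4 = (1400, -675, 2200).
P_1P_2 · (P_1P_3 × P_1P_4) = 0.
The scalar triple product vanishes, so the four points are coplanar.

Yes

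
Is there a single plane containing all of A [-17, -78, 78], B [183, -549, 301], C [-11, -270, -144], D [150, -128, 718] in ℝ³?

The four points are coplanar iff the 3×3 determinant with rows AB, AC, AD is zero.
Rows: (200, -471, 223), (6, -192, -222), (167, -50, 640).
Expanding along the first row: (200)(-133980) − (-471)(40914) + (223)(31764) = -442134.
Nonzero ⇒ not coplanar.

No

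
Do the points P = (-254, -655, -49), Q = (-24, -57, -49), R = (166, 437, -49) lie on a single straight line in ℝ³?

PQ = (230, 598, 0), PR = (420, 1092, 0).
PQ × PR = (0, 0, 0).
The cross product vanishes, so the three points are collinear.

Yes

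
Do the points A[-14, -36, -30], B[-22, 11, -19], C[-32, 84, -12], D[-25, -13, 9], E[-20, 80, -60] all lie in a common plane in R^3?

The plane through A, B, C has normal n = AB × AC = (-474, -54, -114) and equation n·P = 12000.
Checking the remaining points: n·D = 11526, n·E = 12000.
Since n·D = 11526 ≠ 12000, D is off the plane and the points are not all coplanar.

No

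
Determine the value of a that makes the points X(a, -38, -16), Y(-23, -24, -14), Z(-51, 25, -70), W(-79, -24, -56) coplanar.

-39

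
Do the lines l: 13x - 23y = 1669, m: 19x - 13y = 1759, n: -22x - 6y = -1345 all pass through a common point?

No

Intersecting l and m: solving the 2×2 system gives (x, y) = (70, -33).
Substitute into n: (-22)(70) + (-6)(-33) = -1342.
But n requires -1345 ≠ -1342, so the three lines have no common point.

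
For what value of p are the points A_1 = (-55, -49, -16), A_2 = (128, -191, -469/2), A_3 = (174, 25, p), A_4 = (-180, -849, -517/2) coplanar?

Normal to plane A_1A_2A_4: n = (-140365, 71690, -164150); plane equation n·P = 6833665.
Requiring n·A_3 = 6833665: (-164150)p + (-22631260) = 6833665.
So p = -359/2.

-359/2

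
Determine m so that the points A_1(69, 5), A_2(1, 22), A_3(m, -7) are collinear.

117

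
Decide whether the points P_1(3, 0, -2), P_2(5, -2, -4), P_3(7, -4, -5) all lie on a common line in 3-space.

P_1P_2 = (2, -2, -2), P_1P_3 = (4, -4, -3).
Comparing components 2 and 3: (-2)(-3) − (-2)(-4) = -2 ≠ 0, so P_1P_2 and P_1P_3 are not parallel and the points are not collinear.

No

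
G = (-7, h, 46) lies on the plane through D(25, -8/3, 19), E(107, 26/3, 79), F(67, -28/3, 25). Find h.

55/3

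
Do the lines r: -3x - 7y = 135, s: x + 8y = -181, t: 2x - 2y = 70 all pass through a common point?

Yes

Intersecting r and s: solving the 2×2 system gives (x, y) = (11, -24).
Substitute into t: (2)(11) + (-2)(-24) = 70.
This equals 70, so (11, -24) lies on all three lines and they are concurrent.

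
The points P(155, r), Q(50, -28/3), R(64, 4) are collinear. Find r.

272/3

Collinearity: (P − Q) must be parallel to (R − Q) = (14, 40/3).
Cross-multiplying the components: (r − (-28/3))·(14) = (105)·(40/3).
Solving gives r = 272/3.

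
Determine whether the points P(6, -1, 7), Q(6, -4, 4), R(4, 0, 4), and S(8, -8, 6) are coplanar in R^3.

No

A normal to the plane through P, Q, R is n = PQ × PR = (12, 6, -6).
The plane has equation n·X = 24. For S: n·S = 12.
12 ≠ 24, so S is off the plane.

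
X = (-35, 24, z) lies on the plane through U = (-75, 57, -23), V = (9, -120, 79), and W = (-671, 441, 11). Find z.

-19

The plane through U, V, W has equation −45186x − 63648y − 73236z = 1445442.
Substituting X: (-73236)z + (53958) = 1445442, so z = -19.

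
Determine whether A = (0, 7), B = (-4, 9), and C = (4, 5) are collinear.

AB = (-4, 2), AC = (4, -2).
Twice the signed area of △ABC is (-4)(-2) − (2)(4) = 0.
The triangle is degenerate (zero area), so the points are collinear.

Yes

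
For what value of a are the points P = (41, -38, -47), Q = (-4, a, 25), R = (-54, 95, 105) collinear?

Direction PR = (-95, 133, 152). From the x-coordinate of Q, the parameter along the line is τ = (-4 − 41)/(-95) = 9/19.
Then a = (-38) + 9/19·(133) = 25.

25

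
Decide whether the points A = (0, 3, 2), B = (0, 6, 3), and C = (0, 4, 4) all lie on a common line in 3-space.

No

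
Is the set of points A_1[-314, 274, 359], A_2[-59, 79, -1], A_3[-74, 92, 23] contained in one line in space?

No

A_1A_2 = (255, -195, -360), A_1A_3 = (240, -182, -336).
A_1A_2 × A_1A_3 = (0, -720, 390).
The cross product is nonzero, so the points do not lie on one line.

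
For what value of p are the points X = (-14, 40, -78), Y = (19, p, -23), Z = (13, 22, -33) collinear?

Collinearity requires XY × XZ = 0; each component is linear in p.
The x-component gives (45)p + (-810) = 0, so p = 18.
The remaining components then also vanish.

18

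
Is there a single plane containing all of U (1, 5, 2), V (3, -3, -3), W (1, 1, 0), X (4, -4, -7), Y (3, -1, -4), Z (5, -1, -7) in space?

The plane through U, V, W has normal n = UV × UW = (-4, 4, -8) and equation n·P = 0.
Checking the remaining points: n·X = 24, n·Y = 16, n·Z = 32.
Since n·X = 24 ≠ 0, X is off the plane and the points are not all coplanar.

No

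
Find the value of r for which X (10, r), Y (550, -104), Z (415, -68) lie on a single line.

40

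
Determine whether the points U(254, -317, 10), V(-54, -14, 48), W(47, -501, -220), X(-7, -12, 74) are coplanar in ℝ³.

A normal to the plane through U, V, W is n = UV × UW = (-62698, -78706, 119393).
The plane has equation n·P = 10218440. For X: n·X = 10218440.
Equal, so X lies in the plane and all four are coplanar.

Yes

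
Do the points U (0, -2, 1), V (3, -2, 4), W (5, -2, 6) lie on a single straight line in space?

Yes

UV = (3, 0, 3), UW = (5, 0, 5).
Each component of UW is 5/3 times the corresponding component of UV, so UW = 5/3·UV and the points are collinear.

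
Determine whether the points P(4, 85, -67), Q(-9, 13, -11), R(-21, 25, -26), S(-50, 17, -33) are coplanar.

No

With P as base: PQ = (-13, -72, 56), PR = (-25, -60, 41), PS = (-54, -68, 34).
PR × PS = (748, -1364, -1540).
PQ · (PR × PS) = 2244.
Since 2244 ≠ 0, the four points are not coplanar.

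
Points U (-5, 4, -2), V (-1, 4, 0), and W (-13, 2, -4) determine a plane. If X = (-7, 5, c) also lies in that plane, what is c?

-4

A normal to the plane is n = UV × UW = (4, -8, -8).
X lies in the plane iff n · UX = 0.
This gives (-8)c + (-32) = 0, so c = -4.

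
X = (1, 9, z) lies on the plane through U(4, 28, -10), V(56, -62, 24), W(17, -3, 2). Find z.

Coplanarity requires UV · (UW × UX) = 0.
UV = (52, -90, 34), UW = (13, -31, 12); the triple product is linear in z with coefficient -442 and constant term -884.
Setting it to zero: z = -2.

-2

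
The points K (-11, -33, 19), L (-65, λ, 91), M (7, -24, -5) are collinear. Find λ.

-60

Direction KM = (18, 9, -24). From the x-coordinate of L, the parameter along the line is τ = (-65 − (-11))/18 = -3.
Then λ = (-33) + (-3)·(9) = -60.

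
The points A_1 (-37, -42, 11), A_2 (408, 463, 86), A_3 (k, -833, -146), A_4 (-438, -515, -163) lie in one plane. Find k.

Normal to plane A_1A_2A_4: n = (-52395, 47355, -7980); plane equation n·P = -138075.
Requiring n·A_3 = -138075: (-52395)k + (-38281635) = -138075.
So k = -728.

-728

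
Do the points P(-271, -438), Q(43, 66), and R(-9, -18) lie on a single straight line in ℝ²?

PQ = (314, 504), PR = (262, 420).
Twice the signed area of △PQR is (314)(420) − (504)(262) = -168.
The area is nonzero, so the three points are not collinear.

No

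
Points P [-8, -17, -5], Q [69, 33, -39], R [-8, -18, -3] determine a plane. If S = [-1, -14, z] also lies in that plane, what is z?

-5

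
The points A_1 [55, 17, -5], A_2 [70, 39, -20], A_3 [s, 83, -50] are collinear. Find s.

100

Collinearity requires A_1A_2 × A_1A_3 = 0; each component is linear in s.
The y-component gives (-15)s + (1500) = 0, so s = 100.
The remaining components then also vanish.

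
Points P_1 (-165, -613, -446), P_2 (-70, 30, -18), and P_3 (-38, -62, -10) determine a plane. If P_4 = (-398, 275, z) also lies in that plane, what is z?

-408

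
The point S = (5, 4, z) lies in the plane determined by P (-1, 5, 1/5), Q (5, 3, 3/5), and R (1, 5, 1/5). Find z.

The plane through P, Q, R has equation (4/5)y + 4z = 24/5.
Substituting S: (4)z + (16/5) = 24/5, so z = 2/5.

2/5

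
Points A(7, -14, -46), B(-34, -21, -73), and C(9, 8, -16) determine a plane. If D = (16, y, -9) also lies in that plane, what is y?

11

A normal to the plane is n = AB × AC = (384, 1176, -888).
D lies in the plane iff n · AD = 0.
This gives (1176)y + (-12936) = 0, so y = 11.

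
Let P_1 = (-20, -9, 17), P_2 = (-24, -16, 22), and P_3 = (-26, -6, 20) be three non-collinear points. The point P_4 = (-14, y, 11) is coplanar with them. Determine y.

The plane through P_1, P_2, P_3 has equation −36x − 18y − 54z = -36.
Substituting P_4: (-18)y + (-90) = -36, so y = -3.

-3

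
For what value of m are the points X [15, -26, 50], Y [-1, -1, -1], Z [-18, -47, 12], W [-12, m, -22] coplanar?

Coplanarity ⇔ det[XY; XZ; XW] = 0.
Expanding, this is linear in m: (1075)m + (-1075) = 0.
So m = 1.

1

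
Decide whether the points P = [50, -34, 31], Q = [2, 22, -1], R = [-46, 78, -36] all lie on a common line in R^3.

No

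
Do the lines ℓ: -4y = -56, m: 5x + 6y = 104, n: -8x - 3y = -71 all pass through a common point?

Intersecting ℓ and m: solving the 2×2 system gives (x, y) = (4, 14).
Substitute into n: (-8)(4) + (-3)(14) = -74.
But n requires -71 ≠ -74, so the three lines have no common point.

No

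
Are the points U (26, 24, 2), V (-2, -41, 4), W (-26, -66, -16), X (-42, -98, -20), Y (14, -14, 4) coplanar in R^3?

The plane through U, V, W has normal n = UV × UW = (1350, -608, -860) and equation n·P = 18788.
Checking the remaining points: n·X = 20084, n·Y = 23972.
Since n·X = 20084 ≠ 18788, X is off the plane and the points are not all coplanar.

No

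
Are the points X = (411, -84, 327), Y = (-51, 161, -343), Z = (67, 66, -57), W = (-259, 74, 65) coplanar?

No

With X as base: XY = (-462, 245, -670), XZ = (-344, 150, -384), XW = (-670, 158, -262).
XZ × XW = (21372, 167152, 46148).
XY · (XZ × XW) = 159216.
Since 159216 ≠ 0, the four points are not coplanar.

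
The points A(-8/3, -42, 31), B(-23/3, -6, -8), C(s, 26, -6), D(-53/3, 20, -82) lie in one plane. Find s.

Coplanarity ⇔ det[AB; AC; AD] = 0.
Expanding, this is linear in s: (1650)s + (11550) = 0.
So s = -7.

-7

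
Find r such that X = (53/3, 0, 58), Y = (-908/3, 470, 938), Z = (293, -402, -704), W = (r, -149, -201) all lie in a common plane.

349/3

Normal to plane XYZ: n = (-4380, -5402/3, -1898/3); plane equation n·P = -342224/3.
Requiring n·W = -342224/3: (-4380)r + (1186396/3) = -342224/3.
So r = 349/3.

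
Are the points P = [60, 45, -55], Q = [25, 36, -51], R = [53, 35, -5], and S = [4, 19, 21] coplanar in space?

Yes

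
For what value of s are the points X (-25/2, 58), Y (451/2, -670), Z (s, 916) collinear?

-293

Collinearity: (Z − X) must be parallel to (Y − X) = (238, -728).
Cross-multiplying the components: (s − (-25/2))·(-728) = (858)·(238).
Solving gives s = -293.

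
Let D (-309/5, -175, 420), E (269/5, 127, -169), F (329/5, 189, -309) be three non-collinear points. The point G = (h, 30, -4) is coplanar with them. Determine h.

9/5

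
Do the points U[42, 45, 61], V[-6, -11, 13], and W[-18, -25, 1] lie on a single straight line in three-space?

Yes

UV = (-48, -56, -48), UW = (-60, -70, -60).
Each component of UW is 5/4 times the corresponding component of UV, so UW = 5/4·UV and the points are collinear.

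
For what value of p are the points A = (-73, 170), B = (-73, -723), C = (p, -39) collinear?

-73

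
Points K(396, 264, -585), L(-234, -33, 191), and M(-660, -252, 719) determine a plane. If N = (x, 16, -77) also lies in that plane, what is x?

-8

A normal to the plane is n = KL × KM = (13128, 2064, 11448).
N lies in the plane iff n · KN = 0.
This gives (13128)x + (105024) = 0, so x = -8.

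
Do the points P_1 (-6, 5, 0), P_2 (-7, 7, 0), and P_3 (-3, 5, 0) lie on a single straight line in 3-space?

No

P_1P_2 = (-1, 2, 0), P_1P_3 = (3, 0, 0).
P_1P_2 × P_1P_3 = (0, 0, -6).
The cross product is nonzero, so the points do not lie on one line.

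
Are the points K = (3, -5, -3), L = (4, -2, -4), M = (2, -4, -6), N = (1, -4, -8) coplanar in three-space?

A normal to the plane through K, L, M is n = KL × KM = (-8, 4, 4).
The plane has equation n·P = -56. For N: n·N = -56.
Equal, so N lies in the plane and all four are coplanar.

Yes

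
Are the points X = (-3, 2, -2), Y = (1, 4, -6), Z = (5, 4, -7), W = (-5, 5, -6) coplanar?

Yes

A normal to the plane through X, Y, Z is n = XY × XZ = (-2, -12, -8).
The plane has equation n·P = -2. For W: n·W = -2.
Equal, so W lies in the plane and all four are coplanar.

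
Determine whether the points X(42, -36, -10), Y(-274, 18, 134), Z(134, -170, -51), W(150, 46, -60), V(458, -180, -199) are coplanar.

Yes

The plane through X, Y, Z has normal n = XY × XZ = (17082, 292, 37376) and equation n·P = 333172.
Checking the remaining points: n·W = 333172, n·V = 333172.
All equal 333172, so all 5 points lie in one plane.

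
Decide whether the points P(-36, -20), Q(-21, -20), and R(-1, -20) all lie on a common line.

Yes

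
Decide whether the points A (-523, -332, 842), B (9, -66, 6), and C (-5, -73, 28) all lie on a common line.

Yes

AB = (532, 266, -836), AC = (518, 259, -814).
AB × AC = (0, 0, 0).
The cross product vanishes, so the three points are collinear.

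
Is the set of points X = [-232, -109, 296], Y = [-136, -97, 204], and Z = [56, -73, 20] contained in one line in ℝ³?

Yes

XY = (96, 12, -92), XZ = (288, 36, -276).
XY × XZ = (0, 0, 0).
The cross product vanishes, so the three points are collinear.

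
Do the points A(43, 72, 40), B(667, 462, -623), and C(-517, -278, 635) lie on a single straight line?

Yes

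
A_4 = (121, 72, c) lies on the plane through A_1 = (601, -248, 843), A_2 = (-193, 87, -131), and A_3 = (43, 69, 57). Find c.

The plane through A_1, A_2, A_3 has equation 45448x − 80592y − 64768z = -7298360.
Substituting A_4: (-64768)c + (-303416) = -7298360, so c = 108.

108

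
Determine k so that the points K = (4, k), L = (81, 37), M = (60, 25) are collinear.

The three points are collinear iff det[KL; KM] = 0.
This determinant is linear in k: (-21)k + (-147) = 0, so k = -7.

-7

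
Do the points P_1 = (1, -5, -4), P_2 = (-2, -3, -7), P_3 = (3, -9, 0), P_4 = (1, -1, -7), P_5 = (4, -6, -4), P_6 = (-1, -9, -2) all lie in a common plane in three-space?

No

The plane through P_1, P_2, P_3 has normal n = P_1P_2 × P_1P_3 = (-4, 6, 8) and equation n·P = -66.
Checking the remaining points: n·P_4 = -66, n·P_5 = -84, n·P_6 = -66.
Since n·P_5 = -84 ≠ -66, P_5 is off the plane and the points are not all coplanar.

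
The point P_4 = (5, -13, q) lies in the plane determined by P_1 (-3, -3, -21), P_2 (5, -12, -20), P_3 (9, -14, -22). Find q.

-19

Coplanarity requires P_1P_2 · (P_1P_3 × P_1P_4) = 0.
P_1P_2 = (8, -9, 1), P_1P_3 = (12, -11, -1); the triple product is linear in q with coefficient 20 and constant term 380.
Setting it to zero: q = -19.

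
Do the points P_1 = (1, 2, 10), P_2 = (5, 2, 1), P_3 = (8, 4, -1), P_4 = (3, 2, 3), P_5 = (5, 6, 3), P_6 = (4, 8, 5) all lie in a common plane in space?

No

The plane through P_1, P_2, P_3 has normal n = P_1P_2 × P_1P_3 = (18, -19, 8) and equation n·P = 60.
Checking the remaining points: n·P_4 = 40, n·P_5 = 0, n·P_6 = -40.
Since n·P_4 = 40 ≠ 60, P_4 is off the plane and the points are not all coplanar.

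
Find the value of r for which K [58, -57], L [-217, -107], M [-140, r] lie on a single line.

-93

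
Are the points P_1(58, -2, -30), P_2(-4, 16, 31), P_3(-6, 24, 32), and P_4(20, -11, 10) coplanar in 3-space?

Yes

The four points are coplanar iff the 3×3 determinant with rows P_1P_2, P_1P_3, P_1P_4 is zero.
Rows: (-62, 18, 61), (-64, 26, 62), (-38, -9, 40).
Expanding along the first row: (-62)(1598) − (18)(-204) + (61)(1564) = 0.
Zero determinant ⇒ coplanar.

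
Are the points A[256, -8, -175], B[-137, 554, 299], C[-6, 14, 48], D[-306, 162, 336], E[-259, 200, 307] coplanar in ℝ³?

No

The plane through A, B, C has normal n = AB × AC = (114898, -36549, 138598) and equation n·P = 5451630.
Checking the remaining points: n·D = 5489202, n·E = 5481204.
Since n·D = 5489202 ≠ 5451630, D is off the plane and the points are not all coplanar.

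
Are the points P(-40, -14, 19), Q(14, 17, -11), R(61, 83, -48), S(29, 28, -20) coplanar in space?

With P as base: PQ = (54, 31, -30), PR = (101, 97, -67), PS = (69, 42, -39).
PR × PS = (-969, -684, -2451).
PQ · (PR × PS) = 0.
The scalar triple product vanishes, so the four points are coplanar.

Yes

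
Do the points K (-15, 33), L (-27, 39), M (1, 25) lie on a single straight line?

Yes

KL = (-12, 6), KM = (16, -8).
Checking proportionality: KM = -4/3·KL, so the vectors are parallel and the points are collinear.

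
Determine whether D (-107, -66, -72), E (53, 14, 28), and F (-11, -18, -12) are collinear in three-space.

Yes

DE = (160, 80, 100), DF = (96, 48, 60).
Each component of DF is 3/5 times the corresponding component of DE, so DF = 3/5·DE and the points are collinear.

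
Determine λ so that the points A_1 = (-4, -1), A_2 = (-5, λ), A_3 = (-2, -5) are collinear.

1

Collinearity: (A_2 − A_1) must be parallel to (A_3 − A_1) = (2, -4).
Cross-multiplying the components: (λ − (-1))·(2) = (-1)·(-4).
Solving gives λ = 1.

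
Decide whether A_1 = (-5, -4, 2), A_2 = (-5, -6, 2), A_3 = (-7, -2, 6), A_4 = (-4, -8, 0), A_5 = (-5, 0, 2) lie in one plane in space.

Yes

The plane through A_1, A_2, A_3 has normal n = A_1A_2 × A_1A_3 = (-8, 0, -4) and equation n·P = 32.
Checking the remaining points: n·A_4 = 32, n·A_5 = 32.
All equal 32, so all 5 points lie in one plane.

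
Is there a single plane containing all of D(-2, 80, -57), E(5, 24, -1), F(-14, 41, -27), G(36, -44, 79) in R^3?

With D as base: DE = (7, -56, 56), DF = (-12, -39, 30), DG = (38, -124, 136).
DF × DG = (-1584, 2772, 2970).
DE · (DF × DG) = 0.
The scalar triple product vanishes, so the four points are coplanar.

Yes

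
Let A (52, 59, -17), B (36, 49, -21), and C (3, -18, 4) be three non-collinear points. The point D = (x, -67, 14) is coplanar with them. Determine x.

-33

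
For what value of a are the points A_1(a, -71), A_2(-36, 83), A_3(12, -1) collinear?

The three points are collinear iff det[A_1A_2; A_1A_3] = 0.
This determinant is linear in a: (84)a + (-4368) = 0, so a = 52.

52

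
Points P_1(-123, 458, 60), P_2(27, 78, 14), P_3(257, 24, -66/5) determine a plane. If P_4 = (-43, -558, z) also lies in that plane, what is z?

Coplanarity requires P_1P_2 · (P_1P_3 × P_1P_4) = 0.
P_1P_2 = (150, -380, -46), P_1P_3 = (380, -434, -366/5); the triple product is linear in z with coefficient 79300 and constant term 2474160.
Setting it to zero: z = -156/5.

-156/5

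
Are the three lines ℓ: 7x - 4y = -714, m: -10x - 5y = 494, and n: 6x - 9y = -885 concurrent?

Intersecting ℓ and m: solving the 2×2 system gives (x, y) = (-5546/75, 3682/75).
Substitute into n: (6)(-5546/75) + (-9)(3682/75) = -22138/25.
But n requires -885 ≠ -22138/25, so the three lines have no common point.

No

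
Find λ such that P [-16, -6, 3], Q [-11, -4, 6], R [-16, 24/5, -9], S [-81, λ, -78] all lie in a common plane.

29/5

Normal to plane PQR: n = (-282/5, 60, 54); plane equation n·X = 3522/5.
Requiring n·S = 3522/5: (60)λ + (1782/5) = 3522/5.
So λ = 29/5.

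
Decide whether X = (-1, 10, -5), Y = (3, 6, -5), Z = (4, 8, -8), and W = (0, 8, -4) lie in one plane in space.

Yes

A normal to the plane through X, Y, Z is n = XY × XZ = (12, 12, 12).
The plane has equation n·P = 48. For W: n·W = 48.
Equal, so W lies in the plane and all four are coplanar.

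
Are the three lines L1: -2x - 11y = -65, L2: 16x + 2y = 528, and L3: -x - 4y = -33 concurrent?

No

The three lines meet at one point iff the augmented coefficient matrix [aᵢ bᵢ cᵢ] has rank < 3, i.e. its determinant vanishes.
Here the determinant is -62.
Nonzero, so no common point exists.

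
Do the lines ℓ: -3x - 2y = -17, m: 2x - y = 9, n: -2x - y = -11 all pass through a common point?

Yes

Intersecting ℓ and m: solving the 2×2 system gives (x, y) = (5, 1).
Substitute into n: (-2)(5) + (-1)(1) = -11.
This equals -11, so (5, 1) lies on all three lines and they are concurrent.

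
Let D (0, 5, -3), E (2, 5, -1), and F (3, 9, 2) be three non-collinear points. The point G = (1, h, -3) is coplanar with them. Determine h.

3

A normal to the plane is n = DE × DF = (-8, -4, 8).
G lies in the plane iff n · DG = 0.
This gives (-4)h + (12) = 0, so h = 3.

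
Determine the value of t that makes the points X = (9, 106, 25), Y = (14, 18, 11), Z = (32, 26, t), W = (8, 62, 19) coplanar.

7

The points are coplanar iff XY · (XZ × XW) = 0.
Expanding, this is linear in t: (308)t + (-2156) = 0.
So t = 7.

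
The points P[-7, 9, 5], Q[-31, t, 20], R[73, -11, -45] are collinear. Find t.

15

Collinearity requires PQ × PR = 0; each component is linear in t.
The x-component gives (-50)t + (750) = 0, so t = 15.
The remaining components then also vanish.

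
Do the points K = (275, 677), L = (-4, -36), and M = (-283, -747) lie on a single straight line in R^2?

KL = (-279, -713), KM = (-558, -1424).
If collinear, KM would be a scalar multiple of KL. But (-279)·(-1424) ≠ (-713)·(-558) (difference -558), so they are not parallel; the points are not collinear.

No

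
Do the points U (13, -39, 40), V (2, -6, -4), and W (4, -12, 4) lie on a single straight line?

Yes

UV = (-11, 33, -44), UW = (-9, 27, -36).
Each component of UW is 9/11 times the corresponding component of UV, so UW = 9/11·UV and the points are collinear.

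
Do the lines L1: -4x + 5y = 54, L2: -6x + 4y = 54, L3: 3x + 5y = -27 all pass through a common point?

No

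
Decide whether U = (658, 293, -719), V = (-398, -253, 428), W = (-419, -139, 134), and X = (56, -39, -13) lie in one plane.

No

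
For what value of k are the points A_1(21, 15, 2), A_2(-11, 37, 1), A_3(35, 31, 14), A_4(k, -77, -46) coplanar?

Normal to plane A_1A_2A_3: n = (280, 370, -820); plane equation n·P = 9790.
Requiring n·A_4 = 9790: (280)k + (9230) = 9790.
So k = 2.

2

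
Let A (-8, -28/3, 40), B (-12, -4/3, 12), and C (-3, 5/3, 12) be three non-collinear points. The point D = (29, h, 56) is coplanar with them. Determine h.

-7/3

Coplanarity requires AB · (AC × AD) = 0.
AB = (-4, 8, -28), AC = (5, 11, -28); the triple product is linear in h with coefficient -252 and constant term -588.
Setting it to zero: h = -7/3.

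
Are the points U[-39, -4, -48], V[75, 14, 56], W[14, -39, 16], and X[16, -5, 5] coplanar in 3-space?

The four points are coplanar iff the 3×3 determinant with rows UV, UW, UX is zero.
Rows: (114, 18, 104), (53, -35, 64), (55, -1, 53).
Expanding along the first row: (114)(-1791) − (18)(-711) + (104)(1872) = 3312.
Nonzero ⇒ not coplanar.

No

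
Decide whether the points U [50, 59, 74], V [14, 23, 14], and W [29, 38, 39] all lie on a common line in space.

UV = (-36, -36, -60), UW = (-21, -21, -35).
Each component of UW is 7/12 times the corresponding component of UV, so UW = 7/12·UV and the points are collinear.

Yes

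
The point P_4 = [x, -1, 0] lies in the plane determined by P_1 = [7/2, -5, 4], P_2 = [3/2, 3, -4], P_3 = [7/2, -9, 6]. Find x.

5/2

Coplanarity requires P_1P_2 · (P_1P_3 × P_1P_4) = 0.
P_1P_2 = (-2, 8, -8), P_1P_3 = (0, -4, 2); the triple product is linear in x with coefficient -16 and constant term 40.
Setting it to zero: x = 5/2.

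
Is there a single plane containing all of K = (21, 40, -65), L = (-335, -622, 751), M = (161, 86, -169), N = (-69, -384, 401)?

Yes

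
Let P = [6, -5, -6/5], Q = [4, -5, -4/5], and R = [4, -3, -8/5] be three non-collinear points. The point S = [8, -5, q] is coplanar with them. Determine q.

Coplanarity requires PQ · (PR × PS) = 0.
PQ = (-2, 0, 2/5), PR = (-2, 2, -2/5); the triple product is linear in q with coefficient -4 and constant term -32/5.
Setting it to zero: q = -8/5.

-8/5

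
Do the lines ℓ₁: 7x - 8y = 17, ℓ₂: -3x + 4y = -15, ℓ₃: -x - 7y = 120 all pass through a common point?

No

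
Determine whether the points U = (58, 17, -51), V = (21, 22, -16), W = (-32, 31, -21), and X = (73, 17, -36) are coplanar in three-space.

No

A normal to the plane through U, V, W is n = UV × UW = (-340, -2040, -68).
The plane has equation n·P = -50932. For X: n·X = -57052.
-57052 ≠ -50932, so X is off the plane.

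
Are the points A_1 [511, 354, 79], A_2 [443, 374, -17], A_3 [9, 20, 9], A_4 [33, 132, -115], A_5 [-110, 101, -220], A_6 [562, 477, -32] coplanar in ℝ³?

The plane through A_1, A_2, A_3 has normal n = A_1A_2 × A_1A_3 = (-33464, 43432, 32752) and equation n·P = 862232.
Checking the remaining points: n·A_4 = 862232, n·A_5 = 862232, n·A_6 = 862232.
All equal 862232, so all 6 points lie in one plane.

Yes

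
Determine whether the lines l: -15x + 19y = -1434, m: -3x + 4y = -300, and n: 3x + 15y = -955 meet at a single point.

No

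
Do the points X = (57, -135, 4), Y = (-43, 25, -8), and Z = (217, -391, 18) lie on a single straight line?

No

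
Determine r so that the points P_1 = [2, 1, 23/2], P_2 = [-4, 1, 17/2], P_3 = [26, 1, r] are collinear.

Collinearity requires P_1P_2 × P_1P_3 = 0; each component is linear in r.
The y-component gives (6)r + (-141) = 0, so r = 47/2.
The remaining components then also vanish.

47/2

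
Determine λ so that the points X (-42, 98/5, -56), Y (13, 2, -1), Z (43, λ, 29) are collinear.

Collinearity requires XY × XZ = 0; each component is linear in λ.
The x-component gives (-55)λ + (-418) = 0, so λ = -38/5.
The remaining components then also vanish.

-38/5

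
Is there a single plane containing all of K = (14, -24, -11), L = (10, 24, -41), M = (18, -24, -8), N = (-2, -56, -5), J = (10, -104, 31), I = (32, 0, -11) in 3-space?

The plane through K, L, M has normal n = KL × KM = (144, -108, -192) and equation n·P = 6720.
Checking the remaining points: n·N = 6720, n·J = 6720, n·I = 6720.
All equal 6720, so all 6 points lie in one plane.

Yes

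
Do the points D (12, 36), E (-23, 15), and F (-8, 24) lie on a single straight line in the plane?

Yes

DE = (-35, -21), DF = (-20, -12).
Twice the signed area of △DEF is (-35)(-12) − (-21)(-20) = 0.
The triangle is degenerate (zero area), so the points are collinear.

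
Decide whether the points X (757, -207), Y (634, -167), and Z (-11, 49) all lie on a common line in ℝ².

XY = (-123, 40), XZ = (-768, 256).
Twice the signed area of △XYZ is (-123)(256) − (40)(-768) = -768.
The area is nonzero, so the three points are not collinear.

No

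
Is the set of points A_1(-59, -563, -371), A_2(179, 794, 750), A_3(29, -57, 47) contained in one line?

A_1A_2 = (238, 1357, 1121), A_1A_3 = (88, 506, 418).
Comparing components 3 and 1: (1121)(88) − (238)(418) = -836 ≠ 0, so A_1A_2 and A_1A_3 are not parallel and the points are not collinear.

No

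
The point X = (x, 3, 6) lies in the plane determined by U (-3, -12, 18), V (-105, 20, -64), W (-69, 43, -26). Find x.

-21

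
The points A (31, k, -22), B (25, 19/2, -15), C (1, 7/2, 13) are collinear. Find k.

Collinearity requires AB × AC = 0; each component is linear in k.
The x-component gives (-28)k + (308) = 0, so k = 11.
The remaining components then also vanish.

11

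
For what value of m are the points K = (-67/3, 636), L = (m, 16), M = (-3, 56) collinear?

-5/3

The three points are collinear iff det[KL; KM] = 0.
This determinant is linear in m: (-580)m + (-2900/3) = 0, so m = -5/3.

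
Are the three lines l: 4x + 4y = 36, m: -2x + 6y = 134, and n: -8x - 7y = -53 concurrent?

Yes

Intersecting l and m: solving the 2×2 system gives (x, y) = (-10, 19).
Substitute into n: (-8)(-10) + (-7)(19) = -53.
This equals -53, so (-10, 19) lies on all three lines and they are concurrent.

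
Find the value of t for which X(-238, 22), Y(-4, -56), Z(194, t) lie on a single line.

-122

Collinearity: (Z − X) must be parallel to (Y − X) = (234, -78).
Cross-multiplying the components: (t − 22)·(234) = (432)·(-78).
Solving gives t = -122.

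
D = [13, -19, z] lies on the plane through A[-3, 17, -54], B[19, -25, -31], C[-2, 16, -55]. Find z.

-25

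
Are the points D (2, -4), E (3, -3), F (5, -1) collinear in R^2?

DE = (1, 1), DF = (3, 3).
Checking proportionality: DF = 3·DE, so the vectors are parallel and the points are collinear.

Yes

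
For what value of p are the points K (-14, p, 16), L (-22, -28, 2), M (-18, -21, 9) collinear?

Direction LM = (4, 7, 7). From the x-coordinate of K, the parameter along the line is τ = (-14 − (-22))/4 = 2.
Then p = (-28) + 2·(7) = -14.

-14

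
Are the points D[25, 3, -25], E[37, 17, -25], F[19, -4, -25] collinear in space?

Yes

DE = (12, 14, 0), DF = (-6, -7, 0).
DE × DF = (0, 0, 0).
The cross product vanishes, so the three points are collinear.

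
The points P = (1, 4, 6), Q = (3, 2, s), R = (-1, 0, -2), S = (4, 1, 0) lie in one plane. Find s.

2

Coplanarity ⇔ det[PQ; PR; PS] = 0.
Expanding, this is linear in s: (18)s + (-36) = 0.
So s = 2.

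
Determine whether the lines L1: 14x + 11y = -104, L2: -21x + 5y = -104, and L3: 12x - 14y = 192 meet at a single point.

No

Intersecting L1 and L2: solving the 2×2 system gives (x, y) = (624/301, -520/43).
Substitute into L3: (12)(624/301) + (-14)(-520/43) = 58448/301.
But L3 requires 192 ≠ 58448/301, so the three lines have no common point.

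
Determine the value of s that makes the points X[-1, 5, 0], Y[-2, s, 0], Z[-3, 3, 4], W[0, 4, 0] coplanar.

6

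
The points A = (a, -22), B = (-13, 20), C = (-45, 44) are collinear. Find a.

43

The three points are collinear iff det[AB; AC] = 0.
This determinant is linear in a: (-24)a + (1032) = 0, so a = 43.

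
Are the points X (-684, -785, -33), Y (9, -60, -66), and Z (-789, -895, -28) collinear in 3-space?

No

XY = (693, 725, -33), XZ = (-105, -110, 5).
Comparing components 2 and 3: (725)(5) − (-33)(-110) = -5 ≠ 0, so XY and XZ are not parallel and the points are not collinear.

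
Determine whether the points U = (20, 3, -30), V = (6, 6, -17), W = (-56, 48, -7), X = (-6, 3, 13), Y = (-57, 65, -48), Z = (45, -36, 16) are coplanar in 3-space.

No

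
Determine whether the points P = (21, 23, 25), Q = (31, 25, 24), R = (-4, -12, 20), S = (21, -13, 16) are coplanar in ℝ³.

Yes

The four points are coplanar iff the 3×3 determinant with rows PQ, PR, PS is zero.
Rows: (10, 2, -1), (-25, -35, -5), (0, -36, -9).
Expanding along the first row: (10)(135) − (2)(225) + (-1)(900) = 0.
Zero determinant ⇒ coplanar.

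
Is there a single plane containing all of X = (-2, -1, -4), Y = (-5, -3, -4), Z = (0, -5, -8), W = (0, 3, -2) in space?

Yes

With X as base: XY = (-3, -2, 0), XZ = (2, -4, -4), XW = (2, 4, 2).
XZ × XW = (8, -12, 16).
XY · (XZ × XW) = 0.
The scalar triple product vanishes, so the four points are coplanar.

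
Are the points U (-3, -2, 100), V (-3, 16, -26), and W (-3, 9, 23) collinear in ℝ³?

Yes

UV = (0, 18, -126), UW = (0, 11, -77).
UV × UW = (0, 0, 0).
The cross product vanishes, so the three points are collinear.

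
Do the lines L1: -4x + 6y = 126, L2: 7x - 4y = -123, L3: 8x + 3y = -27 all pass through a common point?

Intersecting L1 and L2: solving the 2×2 system gives (x, y) = (-9, 15).
Substitute into L3: (8)(-9) + (3)(15) = -27.
This equals -27, so (-9, 15) lies on all three lines and they are concurrent.

Yes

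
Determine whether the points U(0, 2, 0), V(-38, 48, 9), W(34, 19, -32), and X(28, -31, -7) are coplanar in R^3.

Yes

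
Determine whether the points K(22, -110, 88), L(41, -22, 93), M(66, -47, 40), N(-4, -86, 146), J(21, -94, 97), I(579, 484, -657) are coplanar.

The plane through K, L, M has normal n = KL × KM = (-4539, 1132, -2675) and equation n·P = -459778.
Checking the remaining points: n·N = -469746, n·J = -461202, n·I = -322718.
Since n·N = -469746 ≠ -459778, N is off the plane and the points are not all coplanar.

No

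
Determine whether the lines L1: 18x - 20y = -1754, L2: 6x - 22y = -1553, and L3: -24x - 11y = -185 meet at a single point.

No

Intersecting L1 and L2: solving the 2×2 system gives (x, y) = (-1882/69, 2905/46).
Substitute into L3: (-24)(-1882/69) + (-11)(2905/46) = -1843/46.
But L3 requires -185 ≠ -1843/46, so the three lines have no common point.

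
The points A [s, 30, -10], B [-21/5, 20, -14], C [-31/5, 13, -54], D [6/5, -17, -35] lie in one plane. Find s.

The points are coplanar iff AB · (AC × AD) = 0.
Expanding, this is linear in s: (1333)s + (38657/5) = 0.
So s = -29/5.

-29/5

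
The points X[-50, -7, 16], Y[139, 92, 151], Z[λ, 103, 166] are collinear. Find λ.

160

Collinearity requires XY × XZ = 0; each component is linear in λ.
The y-component gives (135)λ + (-21600) = 0, so λ = 160.
The remaining components then also vanish.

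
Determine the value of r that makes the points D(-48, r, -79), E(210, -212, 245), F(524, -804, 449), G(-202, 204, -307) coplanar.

The points are coplanar iff DE · (DF × DG) = 0.
Expanding, this is linear in r: (-89280)r + (6785280) = 0.
So r = 76.

76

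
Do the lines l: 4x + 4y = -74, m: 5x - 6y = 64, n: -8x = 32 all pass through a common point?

Intersecting l and m: solving the 2×2 system gives (x, y) = (-47/11, -313/22).
Substitute into n: (-8)(-47/11) + (0)(-313/22) = 376/11.
But n requires 32 ≠ 376/11, so the three lines have no common point.

No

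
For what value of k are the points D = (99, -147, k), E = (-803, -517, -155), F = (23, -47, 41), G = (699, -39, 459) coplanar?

Coplanarity ⇔ det[DE; DF; DG] = 0.
Expanding, this is linear in k: (311112)k + (-48844584) = 0.
So k = 157.

157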